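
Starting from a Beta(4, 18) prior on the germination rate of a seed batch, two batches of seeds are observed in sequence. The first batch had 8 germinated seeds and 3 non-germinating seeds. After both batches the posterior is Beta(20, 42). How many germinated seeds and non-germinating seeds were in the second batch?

Sequential conjugate updates are equivalent to a single update on the pooled data, so total successes = posterior α − prior α and total failures = posterior β − prior β.
Total across both batches: 20−4=16 germinated seeds, 42−18=24 non-germinating seeds.
Subtract the first batch: 16−8=8 germinated seeds and 24−3=21 non-germinating seeds.

8 germinated seeds and 21 non-germinating seeds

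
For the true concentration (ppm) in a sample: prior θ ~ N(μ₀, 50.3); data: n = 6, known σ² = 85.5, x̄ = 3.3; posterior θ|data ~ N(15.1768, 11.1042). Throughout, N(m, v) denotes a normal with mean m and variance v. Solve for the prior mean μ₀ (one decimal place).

μ₀ = 57.1

With known observation variance, the Normal–Normal posterior has precision τ_n = τ₀ + n/σ² and mean μ_n = (τ₀μ₀ + (n/σ²)x̄)/τ_n.
Here τ₀ = 1/50.3 = 0.019881 and τ_data = 6/85.5 = 0.070175, so τ_n = 0.090056.
Rearranging for μ₀: μ₀ = (μ_n·τ_n − τ_data·x̄)/τ₀ = (15.1768·0.090056 − 0.070175·3.3) / 0.019881 = 1.135184/0.019881 ≈ 57.1.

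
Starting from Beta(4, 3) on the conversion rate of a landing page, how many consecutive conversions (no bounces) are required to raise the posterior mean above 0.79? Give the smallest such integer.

After k conversions and 0 bounces the posterior is Beta(4+k, 3), with mean (4+k)/(4+3+k).
Set (4+k)/(7+k) > 0.79 and solve: k > (0.79·7 − 4)/(1 − 0.79) = 7.286.
The smallest integer exceeding 7.286 is 8, and checking k=8: (12)/(15) = 0.8000 > 0.79.

k = 8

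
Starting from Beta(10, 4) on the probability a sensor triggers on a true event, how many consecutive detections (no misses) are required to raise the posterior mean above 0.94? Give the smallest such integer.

k = 53

After k detections and 0 misses the posterior is Beta(10+k, 4), with mean (10+k)/(10+4+k).
Set (10+k)/(14+k) > 0.94 and solve: k > (0.94·14 − 10)/(1 − 0.94) = 52.667.
The smallest integer exceeding 52.667 is 53, and checking k=53: (63)/(67) = 0.9403 > 0.94.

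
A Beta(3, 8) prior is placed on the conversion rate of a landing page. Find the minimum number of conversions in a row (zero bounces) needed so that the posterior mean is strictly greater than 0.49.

After k conversions and 0 bounces the posterior is Beta(3+k, 8), with mean (3+k)/(3+8+k).
Set (3+k)/(11+k) > 0.49 and solve: k > (0.49·11 − 3)/(1 − 0.49) = 4.686.
The smallest integer exceeding 4.686 is 5, and checking k=5: (8)/(16) = 0.5000 > 0.49.

k = 5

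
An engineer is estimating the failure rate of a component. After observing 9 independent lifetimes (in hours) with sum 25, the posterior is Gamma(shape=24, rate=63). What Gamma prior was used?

For an exponential likelihood with a Gamma(α, β) prior on the rate, n observations with total T give posterior Gamma(α+n, β+T).
So α = 24 − 9 = 15 and β = 63 − 25 = 38.

Gamma(shape=15, rate=38)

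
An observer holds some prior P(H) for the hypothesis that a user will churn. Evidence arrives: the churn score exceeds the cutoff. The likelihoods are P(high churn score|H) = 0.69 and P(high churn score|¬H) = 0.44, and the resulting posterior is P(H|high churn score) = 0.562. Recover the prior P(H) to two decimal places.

Bayes' rule in odds form gives O(H|E) = O(H)·[P(E|H)/P(E|¬H)], hence O(H) = O(H|E)/LR.
Posterior odds = 0.562/(1−0.562) = 1.2831. LR = 0.69/0.44 = 1.5682.
Prior odds = 1.2831/1.5682 = 0.8182, so P(H) = 0.8182/(1+0.8182) ≈ 0.45.

P(H) = 0.45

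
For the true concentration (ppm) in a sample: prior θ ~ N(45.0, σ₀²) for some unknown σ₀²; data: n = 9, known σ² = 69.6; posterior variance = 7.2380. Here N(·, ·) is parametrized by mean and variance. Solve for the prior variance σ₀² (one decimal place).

σ₀² = 113.0

For the Normal–Normal model with known σ², precisions add: τ_n = τ₀ + n/σ².
So 1/σ₀² = 1/7.2380 − 9/69.6 = 0.138160 − 0.129310 = 0.008850.
Hence σ₀² = 1/0.008850 ≈ 113.0.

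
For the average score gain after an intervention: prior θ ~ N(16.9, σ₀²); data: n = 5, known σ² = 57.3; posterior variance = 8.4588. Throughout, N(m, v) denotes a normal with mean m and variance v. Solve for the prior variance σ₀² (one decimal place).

σ₀² = 32.3

Posterior precision equals prior precision plus data precision: 1/σ_n² = 1/σ₀² + n/σ².
So 1/σ₀² = 1/8.4588 − 5/57.3 = 0.118220 − 0.087260 = 0.030960.
Hence σ₀² = 1/0.030960 ≈ 32.3.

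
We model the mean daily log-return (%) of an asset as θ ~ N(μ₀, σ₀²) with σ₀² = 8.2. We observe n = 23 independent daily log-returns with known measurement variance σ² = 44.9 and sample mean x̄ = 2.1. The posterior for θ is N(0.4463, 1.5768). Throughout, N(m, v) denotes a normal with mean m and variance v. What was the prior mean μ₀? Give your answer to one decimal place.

With known observation variance, the Normal–Normal posterior has precision τ_n = τ₀ + n/σ² and mean μ_n = (τ₀μ₀ + (n/σ²)x̄)/τ_n.
Here τ₀ = 1/8.2 = 0.121951 and τ_data = 23/44.9 = 0.512249, so τ_n = 0.634200.
Rearranging for μ₀: μ₀ = (μ_n·τ_n − τ_data·x̄)/τ₀ = (0.4463·0.634200 − 0.512249·2.1) / 0.121951 = -0.792679/0.121951 ≈ -6.5.

μ₀ = -6.5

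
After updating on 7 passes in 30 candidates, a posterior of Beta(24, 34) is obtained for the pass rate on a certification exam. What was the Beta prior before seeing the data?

Beta(17, 11)

Beta is conjugate to the binomial likelihood: posterior = Beta(a+s, b+f).
Subtract the data counts: 24−7=17, 34−23=11.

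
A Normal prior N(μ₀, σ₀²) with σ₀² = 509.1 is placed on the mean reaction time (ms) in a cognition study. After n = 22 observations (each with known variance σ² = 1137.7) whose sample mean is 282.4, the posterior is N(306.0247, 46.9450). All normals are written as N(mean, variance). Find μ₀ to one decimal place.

μ₀ = 538.6

With known observation variance, the Normal–Normal posterior has precision τ_n = τ₀ + n/σ² and mean μ_n = (τ₀μ₀ + (n/σ²)x̄)/τ_n.
Here τ₀ = 1/509.1 = 0.001964 and τ_data = 22/1137.7 = 0.019337, so τ_n = 0.021301.
Rearranging for μ₀: μ₀ = (μ_n·τ_n − τ_data·x̄)/τ₀ = (306.0247·0.021301 − 0.019337·282.4) / 0.001964 = 1.057863/0.001964 ≈ 538.6.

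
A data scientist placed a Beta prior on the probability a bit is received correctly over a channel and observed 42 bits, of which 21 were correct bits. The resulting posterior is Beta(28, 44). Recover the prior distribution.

Beta(7, 23)

A Beta(a, b) prior with s successes and f failures in binomial data gives a Beta(a+s, b+f) posterior.
Subtract the data counts: 28−21=7, 44−21=23.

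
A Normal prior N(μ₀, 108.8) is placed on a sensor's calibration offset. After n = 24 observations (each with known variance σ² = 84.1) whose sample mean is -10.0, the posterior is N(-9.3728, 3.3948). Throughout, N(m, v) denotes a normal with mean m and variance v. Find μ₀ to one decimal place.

μ₀ = 10.1

With known observation variance, the Normal–Normal posterior has precision τ_n = τ₀ + n/σ² and mean μ_n = (τ₀μ₀ + (n/σ²)x̄)/τ_n.
Here τ₀ = 1/108.8 = 0.009191 and τ_data = 24/84.1 = 0.285375, so τ_n = 0.294566.
Rearranging for μ₀: μ₀ = (μ_n·τ_n − τ_data·x̄)/τ₀ = (-9.3728·0.294566 − 0.285375·-10.0) / 0.009191 = 0.092842/0.009191 ≈ 10.1.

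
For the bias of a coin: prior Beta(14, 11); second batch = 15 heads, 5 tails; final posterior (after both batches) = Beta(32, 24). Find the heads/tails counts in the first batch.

3 heads and 8 tails

Sequential conjugate updates are equivalent to a single update on the pooled data, so total successes = posterior α − prior α and total failures = posterior β − prior β.
Total across both batches: 32−14=18 heads, 24−11=13 tails.
Subtract the second batch: 18−15=3 heads and 13−5=8 tails.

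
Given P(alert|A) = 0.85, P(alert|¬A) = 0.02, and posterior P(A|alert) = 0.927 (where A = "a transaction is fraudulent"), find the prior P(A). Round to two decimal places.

In odds form, posterior odds = prior odds × likelihood ratio, so prior odds = posterior odds ÷ LR.
Posterior odds = 0.927/(1−0.927) = 12.6986. LR = 0.85/0.02 = 42.5000.
Prior odds = 12.6986/42.5000 = 0.2988, so P(A) = 0.2988/(1+0.2988) ≈ 0.23.

P(A) = 0.23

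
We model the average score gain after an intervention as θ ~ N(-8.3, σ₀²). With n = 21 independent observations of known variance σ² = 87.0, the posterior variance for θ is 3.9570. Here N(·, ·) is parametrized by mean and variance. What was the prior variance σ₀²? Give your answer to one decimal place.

σ₀² = 88.2

For the Normal–Normal model with known σ², precisions add: τ_n = τ₀ + n/σ².
So 1/σ₀² = 1/3.9570 − 21/87.0 = 0.252717 − 0.241379 = 0.011338.
Hence σ₀² = 1/0.011338 ≈ 88.2.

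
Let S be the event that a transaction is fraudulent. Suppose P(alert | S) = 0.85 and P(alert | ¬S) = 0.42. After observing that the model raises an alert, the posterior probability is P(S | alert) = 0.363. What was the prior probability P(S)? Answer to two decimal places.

In odds form, posterior odds = prior odds × likelihood ratio, so prior odds = posterior odds ÷ LR.
Posterior odds = 0.363/(1−0.363) = 0.5699. LR = 0.85/0.42 = 2.0238.
Prior odds = 0.5699/2.0238 = 0.2816, so P(S) = 0.2816/(1+0.2816) ≈ 0.22.

P(S) = 0.22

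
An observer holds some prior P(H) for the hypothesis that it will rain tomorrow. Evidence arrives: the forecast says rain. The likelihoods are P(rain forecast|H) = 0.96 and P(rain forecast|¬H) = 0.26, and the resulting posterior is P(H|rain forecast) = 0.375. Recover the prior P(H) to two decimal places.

Bayes' rule in odds form gives O(H|E) = O(H)·[P(E|H)/P(E|¬H)], hence O(H) = O(H|E)/LR.
Posterior odds = 0.375/(1−0.375) = 0.6000. LR = 0.96/0.26 = 3.6923.
Prior odds = 0.6000/3.6923 = 0.1625, so P(H) = 0.1625/(1+0.1625) ≈ 0.14.

P(H) = 0.14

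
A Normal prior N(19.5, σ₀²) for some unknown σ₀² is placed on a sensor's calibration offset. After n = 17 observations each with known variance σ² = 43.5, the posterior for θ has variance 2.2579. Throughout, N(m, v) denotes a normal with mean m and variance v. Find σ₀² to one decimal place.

For the Normal–Normal model with known σ², precisions add: τ_n = τ₀ + n/σ².
So 1/σ₀² = 1/2.2579 − 17/43.5 = 0.442889 − 0.390805 = 0.052084.
Hence σ₀² = 1/0.052084 ≈ 19.2.

σ₀² = 19.2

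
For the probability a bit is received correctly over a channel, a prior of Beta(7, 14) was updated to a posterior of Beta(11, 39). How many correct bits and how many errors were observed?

4 correct bits and 25 errors

Under Beta–binomial conjugacy the posterior parameters are (α+s, β+f).
Match parameters: s=11−7=4, f=39−14=25.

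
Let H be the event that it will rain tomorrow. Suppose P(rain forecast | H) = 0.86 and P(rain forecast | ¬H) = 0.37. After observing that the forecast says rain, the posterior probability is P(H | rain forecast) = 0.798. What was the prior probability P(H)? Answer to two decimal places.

P(H) = 0.63

In odds form, posterior odds = prior odds × likelihood ratio, so prior odds = posterior odds ÷ LR.
Posterior odds = 0.798/(1−0.798) = 3.9505. LR = 0.86/0.37 = 2.3243.
Prior odds = 3.9505/2.3243 = 1.6997, so P(H) = 1.6997/(1+1.6997) ≈ 0.63.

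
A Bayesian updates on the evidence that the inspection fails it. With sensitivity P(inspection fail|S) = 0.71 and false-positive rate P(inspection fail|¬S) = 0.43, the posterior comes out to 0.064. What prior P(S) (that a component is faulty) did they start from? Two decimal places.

Bayes' rule in odds form gives O(S|E) = O(S)·[P(E|S)/P(E|¬S)], hence O(S) = O(S|E)/LR.
Posterior odds = 0.064/(1−0.064) = 0.0684. LR = 0.71/0.43 = 1.6512.
Prior odds = 0.0684/1.6512 = 0.0414, so P(S) = 0.0414/(1+0.0414) ≈ 0.04.

P(S) = 0.04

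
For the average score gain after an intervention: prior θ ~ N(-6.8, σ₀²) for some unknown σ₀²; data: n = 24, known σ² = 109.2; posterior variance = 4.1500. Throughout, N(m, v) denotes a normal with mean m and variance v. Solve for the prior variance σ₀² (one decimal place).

For the Normal–Normal model with known σ², precisions add: τ_n = τ₀ + n/σ².
So 1/σ₀² = 1/4.1500 − 24/109.2 = 0.240964 − 0.219780 = 0.021184.
Hence σ₀² = 1/0.021184 ≈ 47.2.

σ₀² = 47.2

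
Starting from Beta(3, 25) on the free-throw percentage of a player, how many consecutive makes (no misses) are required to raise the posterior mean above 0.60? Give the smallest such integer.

k = 35

After k makes and 0 misses the posterior is Beta(3+k, 25), with mean (3+k)/(3+25+k).
Set (3+k)/(28+k) > 0.60 and solve: k > (0.60·28 − 3)/(1 − 0.60) = 34.500.
The smallest integer exceeding 34.500 is 35.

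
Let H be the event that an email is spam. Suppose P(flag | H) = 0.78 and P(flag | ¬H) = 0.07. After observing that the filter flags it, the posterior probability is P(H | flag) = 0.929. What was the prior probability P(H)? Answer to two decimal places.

In odds form, posterior odds = prior odds × likelihood ratio, so prior odds = posterior odds ÷ LR.
Posterior odds = 0.929/(1−0.929) = 13.0845. LR = 0.78/0.07 = 11.1429.
Prior odds = 13.0845/11.1429 = 1.1742, so P(H) = 1.1742/(1+1.1742) ≈ 0.54.

P(H) = 0.54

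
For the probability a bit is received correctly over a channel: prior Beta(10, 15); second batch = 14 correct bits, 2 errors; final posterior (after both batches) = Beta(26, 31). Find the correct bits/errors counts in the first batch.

2 correct bits and 14 errors

Sequential conjugate updates are equivalent to a single update on the pooled data, so total successes = posterior α − prior α and total failures = posterior β − prior β.
Total across both batches: 26−10=16 correct bits, 31−15=16 errors.
Subtract the second batch: 16−14=2 correct bits and 16−2=14 errors.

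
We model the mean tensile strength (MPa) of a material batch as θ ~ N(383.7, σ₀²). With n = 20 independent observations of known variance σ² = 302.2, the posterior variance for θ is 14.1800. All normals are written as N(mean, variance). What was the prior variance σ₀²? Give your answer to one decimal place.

Posterior precision equals prior precision plus data precision: 1/σ_n² = 1/σ₀² + n/σ².
So 1/σ₀² = 1/14.1800 − 20/302.2 = 0.070522 − 0.066181 = 0.004341.
Hence σ₀² = 1/0.004341 ≈ 230.4.

σ₀² = 230.4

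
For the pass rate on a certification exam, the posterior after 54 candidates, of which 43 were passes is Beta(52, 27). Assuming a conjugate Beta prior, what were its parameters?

Beta(9, 16)

Under Beta–binomial conjugacy the posterior parameters are (a+s, b+f).
Subtract the data counts: 52−43=9, 27−11=16.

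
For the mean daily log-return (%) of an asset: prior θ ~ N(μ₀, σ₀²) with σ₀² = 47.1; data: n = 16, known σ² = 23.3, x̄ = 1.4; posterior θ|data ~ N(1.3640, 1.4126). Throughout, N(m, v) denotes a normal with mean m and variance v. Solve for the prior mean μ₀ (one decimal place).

The posterior mean is a precision-weighted average: μ_n = (τ₀μ₀ + τ_data·x̄)/(τ₀+τ_data), with τ₀=1/σ₀² and τ_data=n/σ².
Here τ₀ = 1/47.1 = 0.021231 and τ_data = 16/23.3 = 0.686695, so τ_n = 0.707926.
Rearranging for μ₀: μ₀ = (μ_n·τ_n − τ_data·x̄)/τ₀ = (1.3640·0.707926 − 0.686695·1.4) / 0.021231 = 0.004238/0.021231 ≈ 0.2.

μ₀ = 0.2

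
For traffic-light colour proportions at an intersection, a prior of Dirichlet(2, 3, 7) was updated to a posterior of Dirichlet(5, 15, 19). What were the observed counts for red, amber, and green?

counts (3, 12, 12)

For a Dirichlet(α) prior with multinomial counts c, the posterior is Dirichlet(α + c) componentwise.
Counts are posterior − prior componentwise: 5−2=3, 15−3=12, 19−7=12.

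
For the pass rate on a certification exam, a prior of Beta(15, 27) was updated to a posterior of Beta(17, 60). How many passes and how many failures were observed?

Under Beta–binomial conjugacy the posterior parameters are (a+s, b+f).
So s = 17 − 15 = 2 and f = 60 − 27 = 33.

2 passes and 33 failures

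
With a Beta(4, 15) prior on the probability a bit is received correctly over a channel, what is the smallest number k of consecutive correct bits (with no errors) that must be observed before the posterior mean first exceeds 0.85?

k = 82

After k correct bits and 0 errors the posterior is Beta(4+k, 15), with mean (4+k)/(4+15+k).
Set (4+k)/(19+k) > 0.85 and solve: k > (0.85·19 − 4)/(1 − 0.85) = 81.000.
The smallest integer exceeding 81.000 is 82, and checking k=82: (86)/(101) = 0.8515 > 0.85.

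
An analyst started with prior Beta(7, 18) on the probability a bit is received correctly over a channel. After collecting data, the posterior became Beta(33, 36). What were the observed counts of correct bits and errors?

26 correct bits and 18 errors

Beta is conjugate to the binomial likelihood: posterior = Beta(a+s, b+f).
Match parameters: s=33−7=26, f=36−18=18.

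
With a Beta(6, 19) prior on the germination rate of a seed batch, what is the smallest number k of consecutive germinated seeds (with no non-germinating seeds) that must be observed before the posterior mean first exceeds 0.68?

After k germinated seeds and 0 non-germinating seeds the posterior is Beta(6+k, 19), with mean (6+k)/(6+19+k).
Set (6+k)/(25+k) > 0.68 and solve: k > (0.68·25 − 6)/(1 − 0.68) = 34.375.
The smallest integer exceeding 34.375 is 35, and checking k=35: (41)/(60) = 0.6833 > 0.68.

k = 35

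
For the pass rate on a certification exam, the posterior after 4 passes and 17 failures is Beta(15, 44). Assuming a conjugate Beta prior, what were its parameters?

Under Beta–binomial conjugacy the posterior parameters are (α+s, β+f).
Subtract the data counts: 15−4=11, 44−17=27.

Beta(11, 27)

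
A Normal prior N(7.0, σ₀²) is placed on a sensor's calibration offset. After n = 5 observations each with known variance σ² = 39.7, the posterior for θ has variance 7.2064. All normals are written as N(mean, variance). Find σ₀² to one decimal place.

σ₀² = 78.0

Posterior precision equals prior precision plus data precision: 1/σ_n² = 1/σ₀² + n/σ².
So 1/σ₀² = 1/7.2064 − 5/39.7 = 0.138766 − 0.125945 = 0.012821.
Hence σ₀² = 1/0.012821 ≈ 78.0.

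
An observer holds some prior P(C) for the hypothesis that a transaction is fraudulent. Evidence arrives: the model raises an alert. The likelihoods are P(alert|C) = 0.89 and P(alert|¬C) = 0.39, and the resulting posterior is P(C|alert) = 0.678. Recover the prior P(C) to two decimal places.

Bayes' rule in odds form gives O(C|E) = O(C)·[P(E|C)/P(E|¬C)], hence O(C) = O(C|E)/LR.
Posterior odds = 0.678/(1−0.678) = 2.1056. LR = 0.89/0.39 = 2.2821.
Prior odds = 2.1056/2.2821 = 0.9227, so P(C) = 0.9227/(1+0.9227) ≈ 0.48.

P(C) = 0.48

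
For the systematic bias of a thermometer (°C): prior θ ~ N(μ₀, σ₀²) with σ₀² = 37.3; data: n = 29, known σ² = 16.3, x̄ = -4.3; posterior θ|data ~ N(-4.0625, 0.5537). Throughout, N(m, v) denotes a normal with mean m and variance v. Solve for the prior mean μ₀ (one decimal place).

With known observation variance, the Normal–Normal posterior has precision τ_n = τ₀ + n/σ² and mean μ_n = (τ₀μ₀ + (n/σ²)x̄)/τ_n.
Here τ₀ = 1/37.3 = 0.026810 and τ_data = 29/16.3 = 1.779141, so τ_n = 1.805951.
Rearranging for μ₀: μ₀ = (μ_n·τ_n − τ_data·x̄)/τ₀ = (-4.0625·1.805951 − 1.779141·-4.3) / 0.026810 = 0.313630/0.026810 ≈ 11.7.

μ₀ = 11.7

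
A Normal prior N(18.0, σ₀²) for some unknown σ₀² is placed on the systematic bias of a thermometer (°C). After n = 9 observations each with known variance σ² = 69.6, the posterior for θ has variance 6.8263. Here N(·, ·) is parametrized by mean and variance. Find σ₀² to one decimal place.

Posterior precision equals prior precision plus data precision: 1/σ_n² = 1/σ₀² + n/σ².
So 1/σ₀² = 1/6.8263 − 9/69.6 = 0.146492 − 0.129310 = 0.017182.
Hence σ₀² = 1/0.017182 ≈ 58.2.

σ₀² = 58.2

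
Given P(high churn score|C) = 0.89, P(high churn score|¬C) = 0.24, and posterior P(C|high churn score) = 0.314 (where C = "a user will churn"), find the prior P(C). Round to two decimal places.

P(C) = 0.11

In odds form, posterior odds = prior odds × likelihood ratio, so prior odds = posterior odds ÷ LR.
Posterior odds = 0.314/(1−0.314) = 0.4577. LR = 0.89/0.24 = 3.7083.
Prior odds = 0.4577/3.7083 = 0.1234, so P(C) = 0.1234/(1+0.1234) ≈ 0.11.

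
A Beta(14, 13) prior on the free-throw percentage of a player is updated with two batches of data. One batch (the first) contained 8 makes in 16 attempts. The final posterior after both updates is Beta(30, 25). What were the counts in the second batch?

Sequential conjugate updates are equivalent to a single update on the pooled data, so total successes = posterior α − prior α and total failures = posterior β − prior β.
Total across both batches: 30−14=16 makes, 25−13=12 misses.
Subtract the first batch: 16−8=8 makes and 12−8=4 misses.

8 makes and 4 misses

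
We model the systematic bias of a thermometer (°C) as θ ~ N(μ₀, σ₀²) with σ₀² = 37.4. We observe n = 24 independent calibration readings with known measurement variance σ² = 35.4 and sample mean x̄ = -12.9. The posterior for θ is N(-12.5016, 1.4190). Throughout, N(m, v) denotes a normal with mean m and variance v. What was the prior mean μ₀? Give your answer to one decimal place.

μ₀ = -2.4

The posterior mean is a precision-weighted average: μ_n = (τ₀μ₀ + τ_data·x̄)/(τ₀+τ_data), with τ₀=1/σ₀² and τ_data=n/σ².
Here τ₀ = 1/37.4 = 0.026738 and τ_data = 24/35.4 = 0.677966, so τ_n = 0.704704.
Rearranging for μ₀: μ₀ = (μ_n·τ_n − τ_data·x̄)/τ₀ = (-12.5016·0.704704 − 0.677966·-12.9) / 0.026738 = -0.064166/0.026738 ≈ -2.4.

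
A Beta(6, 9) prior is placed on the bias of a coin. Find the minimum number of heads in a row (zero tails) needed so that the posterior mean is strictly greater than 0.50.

After k heads and 0 tails the posterior is Beta(6+k, 9), with mean (6+k)/(6+9+k).
Set (6+k)/(15+k) > 0.50 and solve: k > (0.50·15 − 6)/(1 − 0.50) = 3.000.
The smallest integer exceeding 3.000 is 4, and checking k=4: (10)/(19) = 0.5263 > 0.50.

k = 4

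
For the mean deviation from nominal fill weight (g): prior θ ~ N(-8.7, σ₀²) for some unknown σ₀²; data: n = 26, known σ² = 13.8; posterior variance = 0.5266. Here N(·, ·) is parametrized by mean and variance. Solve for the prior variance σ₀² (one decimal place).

Posterior precision equals prior precision plus data precision: 1/σ_n² = 1/σ₀² + n/σ².
So 1/σ₀² = 1/0.5266 − 26/13.8 = 1.898975 − 1.884058 = 0.014917.
Hence σ₀² = 1/0.014917 ≈ 67.0.

σ₀² = 67.0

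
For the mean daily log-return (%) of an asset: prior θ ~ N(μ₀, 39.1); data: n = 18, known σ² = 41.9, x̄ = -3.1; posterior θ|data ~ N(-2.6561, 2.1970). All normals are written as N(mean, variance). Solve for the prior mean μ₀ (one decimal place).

μ₀ = 4.8

With known observation variance, the Normal–Normal posterior has precision τ_n = τ₀ + n/σ² and mean μ_n = (τ₀μ₀ + (n/σ²)x̄)/τ_n.
Here τ₀ = 1/39.1 = 0.025575 and τ_data = 18/41.9 = 0.429594, so τ_n = 0.455169.
Rearranging for μ₀: μ₀ = (μ_n·τ_n − τ_data·x̄)/τ₀ = (-2.6561·0.455169 − 0.429594·-3.1) / 0.025575 = 0.122767/0.025575 ≈ 4.8.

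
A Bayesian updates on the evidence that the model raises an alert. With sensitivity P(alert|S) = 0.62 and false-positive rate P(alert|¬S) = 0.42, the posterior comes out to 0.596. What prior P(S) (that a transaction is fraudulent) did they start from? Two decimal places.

In odds form, posterior odds = prior odds × likelihood ratio, so prior odds = posterior odds ÷ LR.
Posterior odds = 0.596/(1−0.596) = 1.4752. LR = 0.62/0.42 = 1.4762.
Prior odds = 1.4752/1.4762 = 0.9993, so P(S) = 0.9993/(1+0.9993) ≈ 0.50.

P(S) = 0.50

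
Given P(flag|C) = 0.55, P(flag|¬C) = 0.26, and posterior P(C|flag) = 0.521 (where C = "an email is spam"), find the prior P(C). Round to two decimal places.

P(C) = 0.34

In odds form, posterior odds = prior odds × likelihood ratio, so prior odds = posterior odds ÷ LR.
Posterior odds = 0.521/(1−0.521) = 1.0877. LR = 0.55/0.26 = 2.1154.
Prior odds = 1.0877/2.1154 = 0.5142, so P(C) = 0.5142/(1+0.5142) ≈ 0.34.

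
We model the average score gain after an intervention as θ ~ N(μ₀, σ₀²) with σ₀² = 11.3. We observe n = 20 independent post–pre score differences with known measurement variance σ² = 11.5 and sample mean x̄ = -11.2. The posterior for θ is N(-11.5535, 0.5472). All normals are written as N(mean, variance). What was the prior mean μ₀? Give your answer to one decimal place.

μ₀ = -18.5

With known observation variance, the Normal–Normal posterior has precision τ_n = τ₀ + n/σ² and mean μ_n = (τ₀μ₀ + (n/σ²)x̄)/τ_n.
Here τ₀ = 1/11.3 = 0.088496 and τ_data = 20/11.5 = 1.739130, so τ_n = 1.827626.
Rearranging for μ₀: μ₀ = (μ_n·τ_n − τ_data·x̄)/τ₀ = (-11.5535·1.827626 − 1.739130·-11.2) / 0.088496 = -1.637221/0.088496 ≈ -18.5.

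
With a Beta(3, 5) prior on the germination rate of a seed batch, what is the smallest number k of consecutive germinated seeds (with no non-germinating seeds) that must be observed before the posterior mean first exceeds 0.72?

k = 10

After k germinated seeds and 0 non-germinating seeds the posterior is Beta(3+k, 5), with mean (3+k)/(3+5+k).
Set (3+k)/(8+k) > 0.72 and solve: k > (0.72·8 − 3)/(1 − 0.72) = 9.857.
The smallest integer exceeding 9.857 is 10, and checking k=10: (13)/(18) = 0.7222 > 0.72.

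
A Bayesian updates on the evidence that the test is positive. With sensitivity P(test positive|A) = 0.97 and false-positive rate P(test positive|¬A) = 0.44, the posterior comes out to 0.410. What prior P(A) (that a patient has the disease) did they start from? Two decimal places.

Bayes' rule in odds form gives O(A|E) = O(A)·[P(E|A)/P(E|¬A)], hence O(A) = O(A|E)/LR.
Posterior odds = 0.410/(1−0.410) = 0.6949. LR = 0.97/0.44 = 2.2045.
Prior odds = 0.6949/2.2045 = 0.3152, so P(A) = 0.3152/(1+0.3152) ≈ 0.24.

P(A) = 0.24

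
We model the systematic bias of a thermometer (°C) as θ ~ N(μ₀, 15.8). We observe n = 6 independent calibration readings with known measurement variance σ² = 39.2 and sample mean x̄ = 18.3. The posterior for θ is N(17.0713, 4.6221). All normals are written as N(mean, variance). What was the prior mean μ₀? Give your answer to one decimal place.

μ₀ = 14.1

The posterior mean is a precision-weighted average: μ_n = (τ₀μ₀ + τ_data·x̄)/(τ₀+τ_data), with τ₀=1/σ₀² and τ_data=n/σ².
Here τ₀ = 1/15.8 = 0.063291 and τ_data = 6/39.2 = 0.153061, so τ_n = 0.216352.
Rearranging for μ₀: μ₀ = (μ_n·τ_n − τ_data·x̄)/τ₀ = (17.0713·0.216352 − 0.153061·18.3) / 0.063291 = 0.892394/0.063291 ≈ 14.1.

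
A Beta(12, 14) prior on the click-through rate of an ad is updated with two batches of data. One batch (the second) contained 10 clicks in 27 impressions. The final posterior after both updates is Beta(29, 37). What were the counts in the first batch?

Sequential conjugate updates are equivalent to a single update on the pooled data, so total successes = posterior α − prior α and total failures = posterior β − prior β.
Total across both batches: 29−12=17 clicks, 37−14=23 non-clicks.
Subtract the second batch: 17−10=7 clicks and 23−17=6 non-clicks.

7 clicks and 6 non-clicks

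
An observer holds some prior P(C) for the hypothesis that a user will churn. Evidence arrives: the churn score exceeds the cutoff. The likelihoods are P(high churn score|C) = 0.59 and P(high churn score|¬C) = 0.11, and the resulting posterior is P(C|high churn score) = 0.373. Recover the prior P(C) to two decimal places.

P(C) = 0.10

In odds form, posterior odds = prior odds × likelihood ratio, so prior odds = posterior odds ÷ LR.
Posterior odds = 0.373/(1−0.373) = 0.5949. LR = 0.59/0.11 = 5.3636.
Prior odds = 0.5949/5.3636 = 0.1109, so P(C) = 0.1109/(1+0.1109) ≈ 0.10.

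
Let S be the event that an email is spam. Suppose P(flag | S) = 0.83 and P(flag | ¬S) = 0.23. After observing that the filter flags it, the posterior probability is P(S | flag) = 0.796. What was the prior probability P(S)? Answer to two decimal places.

Bayes' rule in odds form gives O(S|E) = O(S)·[P(E|S)/P(E|¬S)], hence O(S) = O(S|E)/LR.
Posterior odds = 0.796/(1−0.796) = 3.9020. LR = 0.83/0.23 = 3.6087.
Prior odds = 3.9020/3.6087 = 1.0813, so P(S) = 1.0813/(1+1.0813) ≈ 0.52.

P(S) = 0.52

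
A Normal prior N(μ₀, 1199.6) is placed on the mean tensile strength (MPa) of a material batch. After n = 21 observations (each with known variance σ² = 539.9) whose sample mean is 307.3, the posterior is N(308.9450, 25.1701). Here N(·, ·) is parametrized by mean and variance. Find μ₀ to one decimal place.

With known observation variance, the Normal–Normal posterior has precision τ_n = τ₀ + n/σ² and mean μ_n = (τ₀μ₀ + (n/σ²)x̄)/τ_n.
Here τ₀ = 1/1199.6 = 0.000834 and τ_data = 21/539.9 = 0.038896, so τ_n = 0.039730.
Rearranging for μ₀: μ₀ = (μ_n·τ_n − τ_data·x̄)/τ₀ = (308.9450·0.039730 − 0.038896·307.3) / 0.000834 = 0.321644/0.000834 ≈ 385.7.

μ₀ = 385.7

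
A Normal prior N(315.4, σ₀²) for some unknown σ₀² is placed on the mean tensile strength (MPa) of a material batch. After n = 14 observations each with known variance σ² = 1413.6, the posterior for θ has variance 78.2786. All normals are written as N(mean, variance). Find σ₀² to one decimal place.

For the Normal–Normal model with known σ², precisions add: τ_n = τ₀ + n/σ².
So 1/σ₀² = 1/78.2786 − 14/1413.6 = 0.012775 − 0.009904 = 0.002871.
Hence σ₀² = 1/0.002871 ≈ 348.3.

σ₀² = 348.3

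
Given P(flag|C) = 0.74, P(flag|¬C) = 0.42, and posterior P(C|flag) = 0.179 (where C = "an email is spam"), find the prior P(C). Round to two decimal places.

P(C) = 0.11

Bayes' rule in odds form gives O(C|E) = O(C)·[P(E|C)/P(E|¬C)], hence O(C) = O(C|E)/LR.
Posterior odds = 0.179/(1−0.179) = 0.2180. LR = 0.74/0.42 = 1.7619.
Prior odds = 0.2180/1.7619 = 0.1237, so P(C) = 0.1237/(1+0.1237) ≈ 0.11.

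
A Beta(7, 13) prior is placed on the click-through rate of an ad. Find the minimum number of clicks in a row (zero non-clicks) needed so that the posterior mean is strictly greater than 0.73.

After k clicks and 0 non-clicks the posterior is Beta(7+k, 13), with mean (7+k)/(7+13+k).
Set (7+k)/(20+k) > 0.73 and solve: k > (0.73·20 − 7)/(1 − 0.73) = 28.148.
The smallest integer exceeding 28.148 is 29.

k = 29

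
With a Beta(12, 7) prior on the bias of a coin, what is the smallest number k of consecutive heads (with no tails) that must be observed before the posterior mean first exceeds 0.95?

After k heads and 0 tails the posterior is Beta(12+k, 7), with mean (12+k)/(12+7+k).
Set (12+k)/(19+k) > 0.95 and solve: k > (0.95·19 − 12)/(1 − 0.95) = 121.000.
The smallest integer exceeding 121.000 is 122, and checking k=122: (134)/(141) = 0.9504 > 0.95.

k = 122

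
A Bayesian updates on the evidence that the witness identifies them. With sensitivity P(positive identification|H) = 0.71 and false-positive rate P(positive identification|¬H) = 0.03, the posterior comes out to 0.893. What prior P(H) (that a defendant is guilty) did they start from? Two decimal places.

P(H) = 0.26

Bayes' rule in odds form gives O(H|E) = O(H)·[P(E|H)/P(E|¬H)], hence O(H) = O(H|E)/LR.
Posterior odds = 0.893/(1−0.893) = 8.3458. LR = 0.71/0.03 = 23.6667.
Prior odds = 8.3458/23.6667 = 0.3526, so P(H) = 0.3526/(1+0.3526) ≈ 0.26.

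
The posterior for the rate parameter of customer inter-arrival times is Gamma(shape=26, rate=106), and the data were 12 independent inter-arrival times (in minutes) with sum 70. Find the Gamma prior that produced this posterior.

Gamma(shape=14, rate=36)

For an exponential likelihood with a Gamma(α, β) prior on the rate, n observations with total T give posterior Gamma(α+n, β+T).
So α = 26 − 12 = 14 and β = 106 − 70 = 36.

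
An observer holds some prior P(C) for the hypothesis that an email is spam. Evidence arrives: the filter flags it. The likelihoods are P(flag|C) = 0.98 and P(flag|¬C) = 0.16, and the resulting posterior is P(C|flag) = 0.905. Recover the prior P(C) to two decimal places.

P(C) = 0.61

Bayes' rule in odds form gives O(C|E) = O(C)·[P(E|C)/P(E|¬C)], hence O(C) = O(C|E)/LR.
Posterior odds = 0.905/(1−0.905) = 9.5263. LR = 0.98/0.16 = 6.1250.
Prior odds = 9.5263/6.1250 = 1.5553, so P(C) = 1.5553/(1+1.5553) ≈ 0.61.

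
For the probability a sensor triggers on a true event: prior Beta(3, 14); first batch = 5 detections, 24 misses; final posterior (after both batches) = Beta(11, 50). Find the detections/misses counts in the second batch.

Because Beta–binomial updating is additive in the counts, the combined data contributed (α_post−α_prior, β_post−β_prior) successes and failures.
Total across both batches: 11−3=8 detections, 50−14=36 misses.
Subtract the first batch: 8−5=3 detections and 36−24=12 misses.

3 detections and 12 misses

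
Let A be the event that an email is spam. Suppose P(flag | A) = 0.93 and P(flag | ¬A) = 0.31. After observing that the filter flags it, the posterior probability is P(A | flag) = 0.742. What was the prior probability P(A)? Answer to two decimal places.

P(A) = 0.49

Bayes' rule in odds form gives O(A|E) = O(A)·[P(E|A)/P(E|¬A)], hence O(A) = O(A|E)/LR.
Posterior odds = 0.742/(1−0.742) = 2.8760. LR = 0.93/0.31 = 3.0000.
Prior odds = 2.8760/3.0000 = 0.9587, so P(A) = 0.9587/(1+0.9587) ≈ 0.49.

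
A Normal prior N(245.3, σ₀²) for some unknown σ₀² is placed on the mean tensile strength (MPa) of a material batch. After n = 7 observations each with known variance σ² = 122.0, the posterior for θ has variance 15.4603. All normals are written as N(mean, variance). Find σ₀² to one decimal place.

σ₀² = 136.9

Posterior precision equals prior precision plus data precision: 1/σ_n² = 1/σ₀² + n/σ².
So 1/σ₀² = 1/15.4603 − 7/122.0 = 0.064682 − 0.057377 = 0.007305.
Hence σ₀² = 1/0.007305 ≈ 136.9.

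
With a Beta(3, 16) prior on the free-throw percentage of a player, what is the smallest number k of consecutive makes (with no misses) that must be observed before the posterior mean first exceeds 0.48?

After k makes and 0 misses the posterior is Beta(3+k, 16), with mean (3+k)/(3+16+k).
Set (3+k)/(19+k) > 0.48 and solve: k > (0.48·19 − 3)/(1 − 0.48) = 11.769.
The smallest integer exceeding 11.769 is 12, and checking k=12: (15)/(31) = 0.4839 > 0.48.

k = 12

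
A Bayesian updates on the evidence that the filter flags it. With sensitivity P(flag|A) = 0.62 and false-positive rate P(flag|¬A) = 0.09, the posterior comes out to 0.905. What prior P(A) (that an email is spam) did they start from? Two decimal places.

Bayes' rule in odds form gives O(A|E) = O(A)·[P(E|A)/P(E|¬A)], hence O(A) = O(A|E)/LR.
Posterior odds = 0.905/(1−0.905) = 9.5263. LR = 0.62/0.09 = 6.8889.
Prior odds = 9.5263/6.8889 = 1.3828, so P(A) = 1.3828/(1+1.3828) ≈ 0.58.

P(A) = 0.58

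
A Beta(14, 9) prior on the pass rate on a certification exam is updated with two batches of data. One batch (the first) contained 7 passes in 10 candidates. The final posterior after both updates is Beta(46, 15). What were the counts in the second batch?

25 passes and 3 failures

Because Beta–binomial updating is additive in the counts, the combined data contributed (α_post−α_prior, β_post−β_prior) successes and failures.
Total across both batches: 46−14=32 passes, 15−9=6 failures.
Subtract the first batch: 32−7=25 passes and 6−3=3 failures.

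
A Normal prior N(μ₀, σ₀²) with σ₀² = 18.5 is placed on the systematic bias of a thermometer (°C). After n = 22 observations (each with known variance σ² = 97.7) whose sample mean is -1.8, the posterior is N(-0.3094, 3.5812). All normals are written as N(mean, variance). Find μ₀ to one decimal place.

μ₀ = 5.9

The posterior mean is a precision-weighted average: μ_n = (τ₀μ₀ + τ_data·x̄)/(τ₀+τ_data), with τ₀=1/σ₀² and τ_data=n/σ².
Here τ₀ = 1/18.5 = 0.054054 and τ_data = 22/97.7 = 0.225179, so τ_n = 0.279233.
Rearranging for μ₀: μ₀ = (μ_n·τ_n − τ_data·x̄)/τ₀ = (-0.3094·0.279233 − 0.225179·-1.8) / 0.054054 = 0.318928/0.054054 ≈ 5.9.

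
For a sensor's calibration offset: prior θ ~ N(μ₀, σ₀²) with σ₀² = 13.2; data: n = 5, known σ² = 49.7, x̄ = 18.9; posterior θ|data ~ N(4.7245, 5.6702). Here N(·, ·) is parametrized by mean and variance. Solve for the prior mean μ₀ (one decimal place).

μ₀ = -14.1

The posterior mean is a precision-weighted average: μ_n = (τ₀μ₀ + τ_data·x̄)/(τ₀+τ_data), with τ₀=1/σ₀² and τ_data=n/σ².
Here τ₀ = 1/13.2 = 0.075758 and τ_data = 5/49.7 = 0.100604, so τ_n = 0.176362.
Rearranging for μ₀: μ₀ = (μ_n·τ_n − τ_data·x̄)/τ₀ = (4.7245·0.176362 − 0.100604·18.9) / 0.075758 = -1.068193/0.075758 ≈ -14.1.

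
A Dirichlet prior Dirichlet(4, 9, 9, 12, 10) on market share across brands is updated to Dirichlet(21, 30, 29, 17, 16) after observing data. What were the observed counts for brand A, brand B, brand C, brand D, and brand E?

counts (17, 21, 20, 5, 6)

For a Dirichlet(α) prior with multinomial counts c, the posterior is Dirichlet(α + c) componentwise.
Counts are posterior − prior componentwise: 21−4=17, 30−9=21, 29−9=20, 17−12=5, 16−10=6.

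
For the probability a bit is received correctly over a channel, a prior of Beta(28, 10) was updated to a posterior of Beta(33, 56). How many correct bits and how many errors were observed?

Under Beta–binomial conjugacy the posterior parameters are (a+s, b+f).
Match parameters: s=33−28=5, f=56−10=46.

5 correct bits and 46 errors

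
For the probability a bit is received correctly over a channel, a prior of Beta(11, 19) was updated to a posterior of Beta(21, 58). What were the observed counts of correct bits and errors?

Under Beta–binomial conjugacy the posterior parameters are (a+s, b+f).
Match parameters: s=21−11=10, f=58−19=39.

10 correct bits and 39 errors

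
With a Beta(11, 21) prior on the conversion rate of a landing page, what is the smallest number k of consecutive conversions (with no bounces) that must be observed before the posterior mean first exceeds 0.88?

After k conversions and 0 bounces the posterior is Beta(11+k, 21), with mean (11+k)/(11+21+k).
Set (11+k)/(32+k) > 0.88 and solve: k > (0.88·32 − 11)/(1 − 0.88) = 143.000.
The smallest integer exceeding 143.000 is 144, and checking k=144: (155)/(176) = 0.8807 > 0.88.

k = 144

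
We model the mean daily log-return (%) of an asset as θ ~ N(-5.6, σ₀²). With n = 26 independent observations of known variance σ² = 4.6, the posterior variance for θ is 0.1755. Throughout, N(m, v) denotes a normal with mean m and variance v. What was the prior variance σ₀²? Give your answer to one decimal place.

Posterior precision equals prior precision plus data precision: 1/σ_n² = 1/σ₀² + n/σ².
So 1/σ₀² = 1/0.1755 − 26/4.6 = 5.698006 − 5.652174 = 0.045832.
Hence σ₀² = 1/0.045832 ≈ 21.8.

σ₀² = 21.8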